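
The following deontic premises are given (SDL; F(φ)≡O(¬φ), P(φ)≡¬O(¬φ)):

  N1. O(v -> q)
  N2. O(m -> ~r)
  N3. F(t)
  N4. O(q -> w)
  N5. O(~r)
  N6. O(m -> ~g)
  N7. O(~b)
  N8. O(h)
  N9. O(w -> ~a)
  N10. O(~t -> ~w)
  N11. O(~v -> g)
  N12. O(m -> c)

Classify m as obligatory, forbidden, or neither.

Premise 3 is F(t), i.e. O(~t).
Applying K to premise 10 (O(~t -> ~w)) and O(~t) yields O(~w).
Premise 4, O(q -> w), contraposes to O(~w -> ~q); with O(~w) we get O(~q).
The contrapositive of premise 1 (O(v -> q)) is O(~q -> ~v), and O(~q) is already established, so O(~v).
From O(~v) and premise 11, O(~v -> g), we obtain O(g).
Premise 6 is O(m -> ~g); contrapositively O(g -> ~m). Since O(g) holds, K gives O(~m).
Premises 2, 5, 7, 8, 9, 12 do not contribute to this derivation.
Thus O(~m), which is F(m): m is forbidden.

Forbidden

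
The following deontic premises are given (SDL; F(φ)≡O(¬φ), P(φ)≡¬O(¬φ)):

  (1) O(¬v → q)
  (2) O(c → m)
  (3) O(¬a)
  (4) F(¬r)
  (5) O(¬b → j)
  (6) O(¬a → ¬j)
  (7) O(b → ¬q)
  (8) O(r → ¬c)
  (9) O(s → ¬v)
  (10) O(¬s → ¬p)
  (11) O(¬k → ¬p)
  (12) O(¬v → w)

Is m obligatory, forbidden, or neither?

Neither

Premise 2 is O(c → m), but O(c) is not derivable from the premises, so it does not yield O(m).
No premise or chain of K-axiom applications forces O(m), and none forces O(¬m). So m is neither obligatory nor forbidden under these norms.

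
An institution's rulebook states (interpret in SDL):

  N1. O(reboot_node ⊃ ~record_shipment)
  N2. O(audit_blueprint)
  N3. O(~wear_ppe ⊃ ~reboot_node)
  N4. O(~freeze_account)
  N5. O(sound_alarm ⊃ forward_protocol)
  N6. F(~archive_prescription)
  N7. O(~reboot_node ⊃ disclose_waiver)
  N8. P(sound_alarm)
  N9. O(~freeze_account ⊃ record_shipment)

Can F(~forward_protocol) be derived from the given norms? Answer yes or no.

Premise 5 is O(sound_alarm ⊃ forward_protocol), but O(sound_alarm) is not derivable from the premises (the permission P(sound_alarm) asserts only ~O(~sound_alarm), not O(sound_alarm)), so it does not yield O(forward_protocol).
No other premise forces O(forward_protocol). An ideal world satisfying every premise can still have ~forward_protocol true, so F(~forward_protocol) is not derivable.

No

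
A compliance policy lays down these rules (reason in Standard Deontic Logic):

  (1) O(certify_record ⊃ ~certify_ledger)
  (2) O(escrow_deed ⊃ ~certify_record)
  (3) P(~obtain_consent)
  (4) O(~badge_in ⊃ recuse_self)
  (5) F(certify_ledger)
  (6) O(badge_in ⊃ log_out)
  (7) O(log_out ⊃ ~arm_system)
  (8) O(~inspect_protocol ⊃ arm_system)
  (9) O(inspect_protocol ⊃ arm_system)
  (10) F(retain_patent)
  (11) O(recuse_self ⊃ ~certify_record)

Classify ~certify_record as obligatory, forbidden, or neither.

Premises 9 and 8 cover both cases: O(inspect_protocol ⊃ arm_system) and O(~inspect_protocol ⊃ arm_system). Since inspect_protocol ∨ ~inspect_protocol is a tautology, O(arm_system) follows.
Premise 7 is O(log_out ⊃ ~arm_system); contrapositively O(arm_system ⊃ ~log_out). Since O(arm_system) holds, K gives O(~log_out).
Premise 6 is O(badge_in ⊃ log_out); contrapositively O(~log_out ⊃ ~badge_in). Since O(~log_out) holds, K gives O(~badge_in).
Applying K to premise 4 (O(~badge_in ⊃ recuse_self)) and O(~badge_in) yields O(recuse_self).
Applying K to premise 11 (O(recuse_self ⊃ ~certify_record)) and O(recuse_self) yields O(~certify_record).
Premises 1, 2, 3, 5, 10 do not contribute to this derivation.
Hence ~certify_record is obligatory.

Obligatory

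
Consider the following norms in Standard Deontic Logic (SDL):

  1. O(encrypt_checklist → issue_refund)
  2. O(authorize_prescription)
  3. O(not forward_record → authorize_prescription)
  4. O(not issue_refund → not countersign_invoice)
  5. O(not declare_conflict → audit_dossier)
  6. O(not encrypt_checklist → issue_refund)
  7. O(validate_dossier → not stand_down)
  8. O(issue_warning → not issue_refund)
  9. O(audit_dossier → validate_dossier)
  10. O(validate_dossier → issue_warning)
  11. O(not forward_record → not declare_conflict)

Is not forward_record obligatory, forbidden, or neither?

Premises 1 and 6 are O(encrypt_checklist → issue_refund) and O(not encrypt_checklist → issue_refund); every ideal world satisfies encrypt_checklist or not encrypt_checklist, so in either case issue_refund holds — hence O(issue_refund).
The contrapositive of premise 8 (O(issue_warning → not issue_refund)) is O(issue_refund → not issue_warning), and O(issue_refund) is already established, so O(not issue_warning).
The contrapositive of premise 10 (O(validate_dossier → issue_warning)) is O(not issue_warning → not validate_dossier), and O(not issue_warning) is already established, so O(not validate_dossier).
Premise 9 is O(audit_dossier → validate_dossier); contrapositively O(not validate_dossier → not audit_dossier). Since O(not validate_dossier) holds, K gives O(not audit_dossier).
Premise 5, O(not declare_conflict → audit_dossier), contraposes to O(not audit_dossier → declare_conflict); with O(not audit_dossier) we get O(declare_conflict).
Premise 11 is O(not forward_record → not declare_conflict); contrapositively O(declare_conflict → forward_record). Since O(declare_conflict) holds, K gives O(forward_record).
Premises 2, 3, 4, 7 do not contribute to this derivation.
Thus O(forward_record), which is F(not forward_record): not forward_record is forbidden.

Forbidden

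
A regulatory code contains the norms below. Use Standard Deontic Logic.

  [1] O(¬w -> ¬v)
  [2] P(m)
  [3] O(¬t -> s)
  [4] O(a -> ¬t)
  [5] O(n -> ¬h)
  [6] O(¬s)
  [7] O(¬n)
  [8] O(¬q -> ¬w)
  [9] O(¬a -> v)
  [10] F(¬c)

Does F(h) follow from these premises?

Premise 5 is O(n -> ¬h), but O(n) is not derivable from the premises, so it does not yield O(¬h).
No other premise forces O(¬h). An ideal world satisfying every premise can still have h true, so F(h) is not derivable.

No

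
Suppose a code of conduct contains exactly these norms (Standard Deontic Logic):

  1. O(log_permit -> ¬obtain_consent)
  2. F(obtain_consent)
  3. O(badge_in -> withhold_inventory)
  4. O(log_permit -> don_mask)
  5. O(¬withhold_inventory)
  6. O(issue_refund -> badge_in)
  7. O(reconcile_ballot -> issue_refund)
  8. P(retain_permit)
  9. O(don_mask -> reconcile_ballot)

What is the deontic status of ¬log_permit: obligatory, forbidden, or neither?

Obligatory

From premise 5 we have O(¬withhold_inventory).
Premise 3, O(badge_in -> withhold_inventory), contraposes to O(¬withhold_inventory -> ¬badge_in); with O(¬withhold_inventory) we get O(¬badge_in).
Premise 6 is O(issue_refund -> badge_in); contrapositively O(¬badge_in -> ¬issue_refund). Since O(¬badge_in) holds, K gives O(¬issue_refund).
Premise 7 is O(reconcile_ballot -> issue_refund); contrapositively O(¬issue_refund -> ¬reconcile_ballot). Since O(¬issue_refund) holds, K gives O(¬reconcile_ballot).
Premise 9, O(don_mask -> reconcile_ballot), contraposes to O(¬reconcile_ballot -> ¬don_mask); with O(¬reconcile_ballot) we get O(¬don_mask).
Premise 4 is O(log_permit -> don_mask); contrapositively O(¬don_mask -> ¬log_permit). Since O(¬don_mask) holds, K gives O(¬log_permit).
Premises 1, 2, 8 do not contribute to this derivation.
Hence ¬log_permit is obligatory.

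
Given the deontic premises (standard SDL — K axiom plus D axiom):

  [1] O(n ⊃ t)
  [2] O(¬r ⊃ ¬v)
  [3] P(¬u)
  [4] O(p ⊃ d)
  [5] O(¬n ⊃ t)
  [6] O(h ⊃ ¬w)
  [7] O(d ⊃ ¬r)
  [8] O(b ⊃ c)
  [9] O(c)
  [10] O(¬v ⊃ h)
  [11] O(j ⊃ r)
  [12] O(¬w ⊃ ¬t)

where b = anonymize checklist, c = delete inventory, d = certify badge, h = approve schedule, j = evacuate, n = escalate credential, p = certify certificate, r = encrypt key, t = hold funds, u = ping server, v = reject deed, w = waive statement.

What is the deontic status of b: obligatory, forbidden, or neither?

Premise 8 is O(b ⊃ c); even if O(c) held, inferring O(b) would be affirming the consequent — invalid.
No premise or chain of K-axiom applications forces O(b), and none forces O(¬b). So b is neither obligatory nor forbidden under these norms.

Neither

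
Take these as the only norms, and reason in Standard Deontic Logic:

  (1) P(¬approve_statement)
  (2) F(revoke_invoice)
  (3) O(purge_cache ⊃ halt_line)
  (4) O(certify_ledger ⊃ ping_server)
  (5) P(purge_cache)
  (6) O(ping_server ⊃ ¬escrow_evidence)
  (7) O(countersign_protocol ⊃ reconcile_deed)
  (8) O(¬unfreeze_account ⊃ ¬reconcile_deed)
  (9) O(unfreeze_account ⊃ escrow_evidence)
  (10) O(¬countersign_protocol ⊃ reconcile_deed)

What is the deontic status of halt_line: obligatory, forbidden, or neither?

Premise 3 is O(purge_cache ⊃ halt_line), but O(purge_cache) is not derivable from the premises (the permission P(purge_cache) asserts only ¬O(¬purge_cache), not O(purge_cache)), so it does not yield O(halt_line).
No premise or chain of K-axiom applications forces O(halt_line), and none forces O(¬halt_line). So halt_line is neither obligatory nor forbidden under these norms.

Neither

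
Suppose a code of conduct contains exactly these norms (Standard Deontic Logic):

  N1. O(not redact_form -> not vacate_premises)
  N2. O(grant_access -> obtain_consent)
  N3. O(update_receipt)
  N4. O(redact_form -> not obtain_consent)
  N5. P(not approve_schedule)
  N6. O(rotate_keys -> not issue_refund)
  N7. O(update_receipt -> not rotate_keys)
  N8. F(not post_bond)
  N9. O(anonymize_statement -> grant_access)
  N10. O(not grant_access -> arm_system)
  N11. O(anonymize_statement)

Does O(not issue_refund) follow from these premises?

No

Premise 6 is O(rotate_keys -> not issue_refund), but O(rotate_keys) is not derivable from the premises, so it does not yield O(not issue_refund).
No other premise forces O(not issue_refund). An ideal world satisfying every premise can still have not issue_refund false, so O(not issue_refund) is not derivable.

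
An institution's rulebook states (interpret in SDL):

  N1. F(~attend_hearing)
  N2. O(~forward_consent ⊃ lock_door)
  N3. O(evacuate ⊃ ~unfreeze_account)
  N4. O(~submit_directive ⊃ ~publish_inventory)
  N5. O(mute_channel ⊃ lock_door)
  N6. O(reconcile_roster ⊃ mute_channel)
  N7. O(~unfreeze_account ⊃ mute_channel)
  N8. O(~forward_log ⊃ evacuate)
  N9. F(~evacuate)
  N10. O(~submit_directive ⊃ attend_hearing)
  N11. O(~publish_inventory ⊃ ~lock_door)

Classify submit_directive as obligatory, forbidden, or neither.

Obligatory

Premise 9 is F(~evacuate), i.e. O(evacuate).
Premise 3 is O(evacuate ⊃ ~unfreeze_account); since O(evacuate), deontic closure gives O(~unfreeze_account).
Premise 7 is O(~unfreeze_account ⊃ mute_channel); since O(~unfreeze_account), deontic closure gives O(mute_channel).
With premise 5, O(mute_channel ⊃ lock_door), the K-axiom yields O(lock_door).
Premise 11, O(~publish_inventory ⊃ ~lock_door), contraposes to O(lock_door ⊃ publish_inventory); with O(lock_door) we get O(publish_inventory).
Premise 4, O(~submit_directive ⊃ ~publish_inventory), contraposes to O(publish_inventory ⊃ submit_directive); with O(publish_inventory) we get O(submit_directive).
Premises 1, 2, 6, 8, 10 do not contribute to this derivation.
Hence submit_directive is obligatory.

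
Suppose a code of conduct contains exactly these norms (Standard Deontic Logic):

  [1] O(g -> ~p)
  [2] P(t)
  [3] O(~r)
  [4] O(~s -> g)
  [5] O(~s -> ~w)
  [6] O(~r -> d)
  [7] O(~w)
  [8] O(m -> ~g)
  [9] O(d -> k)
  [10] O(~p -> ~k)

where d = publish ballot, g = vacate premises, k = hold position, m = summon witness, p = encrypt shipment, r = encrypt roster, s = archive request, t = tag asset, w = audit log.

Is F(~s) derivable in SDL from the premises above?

Yes

Premise 3 gives O(~r).
Applying K to premise 6 (O(~r -> d)) and O(~r) yields O(d).
With premise 9, O(d -> k), the K-axiom yields O(k).
Premise 10, O(~p -> ~k), contraposes to O(k -> p); with O(k) we get O(p).
Premise 1 is O(g -> ~p); contrapositively O(p -> ~g). Since O(p) holds, K gives O(~g).
Premise 4, O(~s -> g), contraposes to O(~g -> s); with O(~g) we get O(s).
Premises 2, 5, 7, 8 do not contribute to this derivation.
So O(s) holds, i.e. F(~s). The claim follows.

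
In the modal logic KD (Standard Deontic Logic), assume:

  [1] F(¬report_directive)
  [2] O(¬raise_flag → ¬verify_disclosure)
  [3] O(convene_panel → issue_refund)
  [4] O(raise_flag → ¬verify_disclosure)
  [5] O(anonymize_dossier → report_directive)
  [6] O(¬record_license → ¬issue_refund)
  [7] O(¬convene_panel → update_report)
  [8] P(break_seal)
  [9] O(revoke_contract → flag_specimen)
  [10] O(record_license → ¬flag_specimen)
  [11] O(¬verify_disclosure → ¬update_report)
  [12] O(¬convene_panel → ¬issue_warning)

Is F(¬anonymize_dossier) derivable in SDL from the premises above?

Premise 5 is O(anonymize_dossier → report_directive); even if O(report_directive) held, inferring O(anonymize_dossier) would be affirming the consequent — invalid.
No other premise forces O(anonymize_dossier). An ideal world satisfying every premise can still have ¬anonymize_dossier true, so F(¬anonymize_dossier) is not derivable.

No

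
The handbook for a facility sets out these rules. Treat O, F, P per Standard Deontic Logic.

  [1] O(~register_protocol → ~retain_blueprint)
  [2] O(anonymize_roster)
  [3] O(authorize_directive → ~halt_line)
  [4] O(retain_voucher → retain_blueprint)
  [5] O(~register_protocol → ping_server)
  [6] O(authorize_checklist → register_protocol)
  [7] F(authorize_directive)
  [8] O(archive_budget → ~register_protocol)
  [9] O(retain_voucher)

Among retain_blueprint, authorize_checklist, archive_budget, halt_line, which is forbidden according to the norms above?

archive_budget

Premise 9 states O(retain_voucher) outright.
With premise 4, O(retain_voucher → retain_blueprint), the K-axiom yields O(retain_blueprint).
Premise 1 is O(~register_protocol → ~retain_blueprint); contrapositively O(retain_blueprint → register_protocol). Since O(retain_blueprint) holds, K gives O(register_protocol).
Premise 8, O(archive_budget → ~register_protocol), contraposes to O(register_protocol → ~archive_budget); with O(register_protocol) we get O(~archive_budget).
So O(~archive_budget) holds, i.e. archive_budget is forbidden. None of the other listed options is forbidden under the premises.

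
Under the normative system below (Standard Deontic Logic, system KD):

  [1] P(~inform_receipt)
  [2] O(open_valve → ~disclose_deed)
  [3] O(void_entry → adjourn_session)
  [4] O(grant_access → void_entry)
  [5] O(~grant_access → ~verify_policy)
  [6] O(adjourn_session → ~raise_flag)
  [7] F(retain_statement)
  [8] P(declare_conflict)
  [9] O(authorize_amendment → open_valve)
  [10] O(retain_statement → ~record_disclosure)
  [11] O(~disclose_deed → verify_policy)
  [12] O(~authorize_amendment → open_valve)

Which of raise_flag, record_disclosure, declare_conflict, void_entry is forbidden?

raise_flag

Premises 9 and 12 are O(authorize_amendment → open_valve) and O(~authorize_amendment → open_valve); every ideal world satisfies authorize_amendment or ~authorize_amendment, so in either case open_valve holds — hence O(open_valve).
Applying K to premise 2 (O(open_valve → ~disclose_deed)) and O(open_valve) yields O(~disclose_deed).
Applying K to premise 11 (O(~disclose_deed → verify_policy)) and O(~disclose_deed) yields O(verify_policy).
The contrapositive of premise 5 (O(~grant_access → ~verify_policy)) is O(verify_policy → grant_access), and O(verify_policy) is already established, so O(grant_access).
From O(grant_access) and premise 4, O(grant_access → void_entry), we obtain O(void_entry).
From O(void_entry) and premise 3, O(void_entry → adjourn_session), we obtain O(adjourn_session).
Premise 6 is O(adjourn_session → ~raise_flag); since O(adjourn_session), deontic closure gives O(~raise_flag).
So O(~raise_flag) holds, i.e. raise_flag is forbidden. None of the other listed options is forbidden under the premises.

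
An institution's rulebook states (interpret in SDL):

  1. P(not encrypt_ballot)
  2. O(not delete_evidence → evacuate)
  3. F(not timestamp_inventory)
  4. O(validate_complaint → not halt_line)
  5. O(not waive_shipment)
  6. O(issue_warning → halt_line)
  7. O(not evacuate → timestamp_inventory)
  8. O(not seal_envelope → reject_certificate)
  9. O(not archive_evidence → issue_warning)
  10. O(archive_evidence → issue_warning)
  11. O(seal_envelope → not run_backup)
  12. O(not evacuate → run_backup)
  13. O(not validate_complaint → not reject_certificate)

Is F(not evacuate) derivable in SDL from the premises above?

By case analysis on archive_evidence: premise 10 gives O(archive_evidence → issue_warning) and premise 9 gives O(not archive_evidence → issue_warning), so O(issue_warning) either way.
With premise 6, O(issue_warning → halt_line), the K-axiom yields O(halt_line).
Premise 4 is O(validate_complaint → not halt_line); contrapositively O(halt_line → not validate_complaint). Since O(halt_line) holds, K gives O(not validate_complaint).
From O(not validate_complaint) and premise 13, O(not validate_complaint → not reject_certificate), we obtain O(not reject_certificate).
Premise 8 is O(not seal_envelope → reject_certificate); contrapositively O(not reject_certificate → seal_envelope). Since O(not reject_certificate) holds, K gives O(seal_envelope).
Premise 11 is O(seal_envelope → not run_backup); since O(seal_envelope), deontic closure gives O(not run_backup).
Premise 12, O(not evacuate → run_backup), contraposes to O(not run_backup → evacuate); with O(not run_backup) we get O(evacuate).
Premises 1, 2, 3, 5, 7 do not contribute to this derivation.
So O(evacuate) holds, i.e. F(not evacuate). The claim follows.

Yes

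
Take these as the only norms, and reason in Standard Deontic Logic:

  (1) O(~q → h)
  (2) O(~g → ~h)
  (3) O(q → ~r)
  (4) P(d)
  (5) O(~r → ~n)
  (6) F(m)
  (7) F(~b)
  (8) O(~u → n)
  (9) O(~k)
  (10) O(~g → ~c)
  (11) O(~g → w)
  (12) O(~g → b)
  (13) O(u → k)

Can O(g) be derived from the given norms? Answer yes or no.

Premise 9 states O(~k) outright.
Premise 13 is O(u → k); contrapositively O(~k → ~u). Since O(~k) holds, K gives O(~u).
From O(~u) and premise 8, O(~u → n), we obtain O(n).
Premise 5 is O(~r → ~n); contrapositively O(n → r). Since O(n) holds, K gives O(r).
Premise 3 is O(q → ~r); contrapositively O(r → ~q). Since O(r) holds, K gives O(~q).
Premise 1 is O(~q → h); since O(~q), deontic closure gives O(h).
Premise 2 is O(~g → ~h); contrapositively O(h → g). Since O(h) holds, K gives O(g).
Premises 4, 6, 7, 10, 11, 12 do not contribute to this derivation.
So O(g) follows.

Yes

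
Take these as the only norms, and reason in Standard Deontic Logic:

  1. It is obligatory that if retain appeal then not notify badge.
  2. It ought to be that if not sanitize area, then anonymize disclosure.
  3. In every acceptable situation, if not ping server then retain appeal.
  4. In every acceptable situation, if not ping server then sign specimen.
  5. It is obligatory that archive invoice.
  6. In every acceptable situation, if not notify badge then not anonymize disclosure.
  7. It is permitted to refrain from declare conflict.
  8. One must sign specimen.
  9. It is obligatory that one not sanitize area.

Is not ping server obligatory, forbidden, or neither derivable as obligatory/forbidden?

From premise 9 we have O(¬sanitize_area).
Premise 2 is O(¬sanitize_area → anonymize_disclosure); since O(¬sanitize_area), deontic closure gives O(anonymize_disclosure).
The contrapositive of premise 6 (O(¬notify_badge → ¬anonymize_disclosure)) is O(anonymize_disclosure → notify_badge), and O(anonymize_disclosure) is already established, so O(notify_badge).
Premise 1, O(retain_appeal → ¬notify_badge), contraposes to O(notify_badge → ¬retain_appeal); with O(notify_badge) we get O(¬retain_appeal).
Premise 3 is O(¬ping_server → retain_appeal); contrapositively O(¬retain_appeal → ping_server). Since O(¬retain_appeal) holds, K gives O(ping_server).
Premises 4, 5, 7, 8 do not contribute to this derivation.
Thus O(ping_server), which is F(¬ping_server): ¬ping_server is forbidden.

Forbidden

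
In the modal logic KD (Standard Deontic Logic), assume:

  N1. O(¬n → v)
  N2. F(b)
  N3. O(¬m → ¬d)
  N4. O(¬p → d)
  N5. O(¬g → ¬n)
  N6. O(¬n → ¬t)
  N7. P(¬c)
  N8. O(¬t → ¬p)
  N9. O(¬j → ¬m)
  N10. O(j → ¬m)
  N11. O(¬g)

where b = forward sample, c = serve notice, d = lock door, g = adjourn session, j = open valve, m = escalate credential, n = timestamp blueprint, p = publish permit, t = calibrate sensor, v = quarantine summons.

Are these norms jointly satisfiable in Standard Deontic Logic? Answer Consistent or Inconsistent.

Inconsistent

Premises 10 and 9 are O(j → ¬m) and O(¬j → ¬m); every ideal world satisfies j or ¬j, so in either case ¬m holds — hence O(¬m).
Applying K to premise 3 (O(¬m → ¬d)) and O(¬m) yields O(¬d).
Premise 4, O(¬p → d), contraposes to O(¬d → p); with O(¬d) we get O(p).
Premise 8, O(¬t → ¬p), contraposes to O(p → t); with O(p) we get O(t).
Premise 6, O(¬n → ¬t), contraposes to O(t → n); with O(t) we get O(n).
Premise 5 is O(¬g → ¬n); contrapositively O(n → g). Since O(n) holds, K gives O(g).
However, premise 11 gives O(¬g).
We now have both O(g) and O(¬g) — g is simultaneously obligatory and forbidden, violating the D-axiom.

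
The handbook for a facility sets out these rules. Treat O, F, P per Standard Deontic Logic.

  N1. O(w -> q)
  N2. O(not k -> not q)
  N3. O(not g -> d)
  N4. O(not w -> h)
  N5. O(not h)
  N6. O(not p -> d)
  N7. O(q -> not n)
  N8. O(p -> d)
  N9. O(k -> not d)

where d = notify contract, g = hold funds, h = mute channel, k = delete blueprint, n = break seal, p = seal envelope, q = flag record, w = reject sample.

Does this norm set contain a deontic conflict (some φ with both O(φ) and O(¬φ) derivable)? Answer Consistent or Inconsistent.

Inconsistent

By case analysis on not p: premise 6 gives O(not p -> d) and premise 8 gives O(p -> d), so O(d) either way.
Premise 9 is O(k -> not d); contrapositively O(d -> not k). Since O(d) holds, K gives O(not k).
With premise 2, O(not k -> not q), the K-axiom yields O(not q).
Premise 1, O(w -> q), contraposes to O(not q -> not w); with O(not q) we get O(not w).
Applying K to premise 4 (O(not w -> h)) and O(not w) yields O(h).
Yet premise 5 states O(not h).
We now have both O(h) and O(not h) — h is simultaneously obligatory and forbidden, violating the D-axiom.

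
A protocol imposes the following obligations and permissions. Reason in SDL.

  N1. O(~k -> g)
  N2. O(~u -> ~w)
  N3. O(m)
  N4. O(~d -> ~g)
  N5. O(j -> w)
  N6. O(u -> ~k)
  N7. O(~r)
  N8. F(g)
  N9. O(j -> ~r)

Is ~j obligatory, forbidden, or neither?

Obligatory

Premise 8, F(g), is equivalent to O(~g).
The contrapositive of premise 1 (O(~k -> g)) is O(~g -> k), and O(~g) is already established, so O(k).
The contrapositive of premise 6 (O(u -> ~k)) is O(k -> ~u), and O(k) is already established, so O(~u).
With premise 2, O(~u -> ~w), the K-axiom yields O(~w).
Premise 5, O(j -> w), contraposes to O(~w -> ~j); with O(~w) we get O(~j).
Premises 3, 4, 7, 9 do not contribute to this derivation.
Hence ~j is obligatory.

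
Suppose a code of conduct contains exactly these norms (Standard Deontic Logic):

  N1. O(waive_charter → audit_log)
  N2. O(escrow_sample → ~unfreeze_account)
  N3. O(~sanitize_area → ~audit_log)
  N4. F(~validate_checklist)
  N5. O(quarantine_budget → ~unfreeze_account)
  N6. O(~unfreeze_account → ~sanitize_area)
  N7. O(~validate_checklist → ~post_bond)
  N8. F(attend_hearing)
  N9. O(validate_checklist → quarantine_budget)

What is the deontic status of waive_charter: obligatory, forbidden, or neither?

Premise 4 is F(~validate_checklist), i.e. O(validate_checklist).
With premise 9, O(validate_checklist → quarantine_budget), the K-axiom yields O(quarantine_budget).
With premise 5, O(quarantine_budget → ~unfreeze_account), the K-axiom yields O(~unfreeze_account).
Premise 6 is O(~unfreeze_account → ~sanitize_area); since O(~unfreeze_account), deontic closure gives O(~sanitize_area).
Applying K to premise 3 (O(~sanitize_area → ~audit_log)) and O(~sanitize_area) yields O(~audit_log).
Premise 1 is O(waive_charter → audit_log); contrapositively O(~audit_log → ~waive_charter). Since O(~audit_log) holds, K gives O(~waive_charter).
Premises 2, 7, 8 do not contribute to this derivation.
Thus O(~waive_charter), which is F(waive_charter): waive_charter is forbidden.

Forbidden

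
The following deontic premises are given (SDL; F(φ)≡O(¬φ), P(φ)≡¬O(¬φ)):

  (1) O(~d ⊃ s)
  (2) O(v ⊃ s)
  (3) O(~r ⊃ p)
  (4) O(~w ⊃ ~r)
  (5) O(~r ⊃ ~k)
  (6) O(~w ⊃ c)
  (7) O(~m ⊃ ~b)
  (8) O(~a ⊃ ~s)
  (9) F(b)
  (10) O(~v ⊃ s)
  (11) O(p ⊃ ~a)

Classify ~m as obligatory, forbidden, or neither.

Neither

Premise 7 is O(~m ⊃ ~b); even if O(~b) held, inferring O(~m) would be affirming the consequent — invalid.
No premise or chain of K-axiom applications forces O(~m), and none forces O(m). So ~m is neither obligatory nor forbidden under these norms.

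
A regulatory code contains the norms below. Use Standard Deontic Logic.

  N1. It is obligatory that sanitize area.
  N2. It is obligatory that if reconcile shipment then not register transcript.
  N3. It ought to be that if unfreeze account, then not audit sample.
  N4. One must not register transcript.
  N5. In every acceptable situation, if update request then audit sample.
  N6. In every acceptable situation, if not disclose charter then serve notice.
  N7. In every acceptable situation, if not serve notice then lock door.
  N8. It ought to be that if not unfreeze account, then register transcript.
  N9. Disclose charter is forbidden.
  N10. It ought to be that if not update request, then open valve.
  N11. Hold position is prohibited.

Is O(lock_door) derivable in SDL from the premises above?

Premise 7 is O(¬serve_notice → lock_door), but O(¬serve_notice) is not derivable from the premises, so it does not yield O(lock_door).
No other premise forces O(lock_door). An ideal world satisfying every premise can still have lock_door false, so O(lock_door) is not derivable.

No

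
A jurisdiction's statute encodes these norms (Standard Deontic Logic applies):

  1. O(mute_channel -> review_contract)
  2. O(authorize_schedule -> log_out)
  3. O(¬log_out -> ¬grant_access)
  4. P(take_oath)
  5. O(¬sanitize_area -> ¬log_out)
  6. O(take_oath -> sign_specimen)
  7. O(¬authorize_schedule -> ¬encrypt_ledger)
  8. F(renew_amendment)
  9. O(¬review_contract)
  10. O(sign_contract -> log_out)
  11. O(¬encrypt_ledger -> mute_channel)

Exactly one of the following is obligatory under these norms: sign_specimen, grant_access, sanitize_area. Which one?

Premise 9 states O(¬review_contract) outright.
Premise 1 is O(mute_channel -> review_contract); contrapositively O(¬review_contract -> ¬mute_channel). Since O(¬review_contract) holds, K gives O(¬mute_channel).
The contrapositive of premise 11 (O(¬encrypt_ledger -> mute_channel)) is O(¬mute_channel -> encrypt_ledger), and O(¬mute_channel) is already established, so O(encrypt_ledger).
The contrapositive of premise 7 (O(¬authorize_schedule -> ¬encrypt_ledger)) is O(encrypt_ledger -> authorize_schedule), and O(encrypt_ledger) is already established, so O(authorize_schedule).
With premise 2, O(authorize_schedule -> log_out), the K-axiom yields O(log_out).
Premise 5, O(¬sanitize_area -> ¬log_out), contraposes to O(log_out -> sanitize_area); with O(log_out) we get O(sanitize_area).
So O(sanitize_area) holds — sanitize_area is obligatory. None of the other listed options is made obligatory by any chain of premises.

sanitize_area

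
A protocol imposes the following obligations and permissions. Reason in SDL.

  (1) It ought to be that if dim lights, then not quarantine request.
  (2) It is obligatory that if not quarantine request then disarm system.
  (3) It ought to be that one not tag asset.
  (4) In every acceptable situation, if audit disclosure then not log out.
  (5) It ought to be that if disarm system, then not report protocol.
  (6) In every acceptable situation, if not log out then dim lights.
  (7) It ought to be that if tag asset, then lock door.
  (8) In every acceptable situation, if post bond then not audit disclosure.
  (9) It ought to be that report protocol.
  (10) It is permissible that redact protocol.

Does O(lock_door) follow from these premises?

Premise 7 is O(tag_asset → lock_door), but O(tag_asset) is not derivable from the premises, so it does not yield O(lock_door).
No other premise forces O(lock_door). An ideal world satisfying every premise can still have lock_door false, so O(lock_door) is not derivable.

No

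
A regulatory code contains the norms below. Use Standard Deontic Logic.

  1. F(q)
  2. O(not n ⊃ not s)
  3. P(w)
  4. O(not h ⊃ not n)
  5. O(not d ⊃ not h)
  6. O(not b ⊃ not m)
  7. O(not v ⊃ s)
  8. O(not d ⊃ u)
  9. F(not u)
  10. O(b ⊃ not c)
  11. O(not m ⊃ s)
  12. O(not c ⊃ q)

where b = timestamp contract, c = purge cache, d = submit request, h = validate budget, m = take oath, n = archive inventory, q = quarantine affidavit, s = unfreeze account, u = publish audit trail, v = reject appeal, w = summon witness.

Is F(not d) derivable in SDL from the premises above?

Yes

Premise 1, F(q), is equivalent to O(not q).
Premise 12, O(not c ⊃ q), contraposes to O(not q ⊃ c); with O(not q) we get O(c).
Premise 10 is O(b ⊃ not c); contrapositively O(c ⊃ not b). Since O(c) holds, K gives O(not b).
Premise 6 is O(not b ⊃ not m); since O(not b), deontic closure gives O(not m).
With premise 11, O(not m ⊃ s), the K-axiom yields O(s).
Premise 2 is O(not n ⊃ not s); contrapositively O(s ⊃ n). Since O(s) holds, K gives O(n).
Premise 4 is O(not h ⊃ not n); contrapositively O(n ⊃ h). Since O(n) holds, K gives O(h).
Premise 5 is O(not d ⊃ not h); contrapositively O(h ⊃ d). Since O(h) holds, K gives O(d).
Premises 3, 7, 8, 9 do not contribute to this derivation.
So O(d) holds, i.e. F(not d). The claim follows.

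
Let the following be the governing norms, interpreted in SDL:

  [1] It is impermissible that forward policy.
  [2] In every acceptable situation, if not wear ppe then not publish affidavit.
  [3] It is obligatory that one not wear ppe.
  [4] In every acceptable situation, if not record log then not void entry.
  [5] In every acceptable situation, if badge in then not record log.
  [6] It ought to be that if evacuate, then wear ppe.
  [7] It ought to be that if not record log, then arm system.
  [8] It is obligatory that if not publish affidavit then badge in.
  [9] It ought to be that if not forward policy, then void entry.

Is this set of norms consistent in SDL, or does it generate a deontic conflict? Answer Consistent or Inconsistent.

Inconsistent

F(forward_policy) at premise 1 means O(¬forward_policy).
From O(¬forward_policy) and premise 9, O(¬forward_policy → void_entry), we obtain O(void_entry).
The contrapositive of premise 4 (O(¬record_log → ¬void_entry)) is O(void_entry → record_log), and O(void_entry) is already established, so O(record_log).
The contrapositive of premise 5 (O(badge_in → ¬record_log)) is O(record_log → ¬badge_in), and O(record_log) is already established, so O(¬badge_in).
Premise 8, O(¬publish_affidavit → badge_in), contraposes to O(¬badge_in → publish_affidavit); with O(¬badge_in) we get O(publish_affidavit).
The contrapositive of premise 2 (O(¬wear_ppe → ¬publish_affidavit)) is O(publish_affidavit → wear_ppe), and O(publish_affidavit) is already established, so O(wear_ppe).
But premise 3 directly asserts O(¬wear_ppe).
We now have both O(wear_ppe) and O(¬wear_ppe) — wear_ppe is simultaneously obligatory and forbidden, violating the D-axiom.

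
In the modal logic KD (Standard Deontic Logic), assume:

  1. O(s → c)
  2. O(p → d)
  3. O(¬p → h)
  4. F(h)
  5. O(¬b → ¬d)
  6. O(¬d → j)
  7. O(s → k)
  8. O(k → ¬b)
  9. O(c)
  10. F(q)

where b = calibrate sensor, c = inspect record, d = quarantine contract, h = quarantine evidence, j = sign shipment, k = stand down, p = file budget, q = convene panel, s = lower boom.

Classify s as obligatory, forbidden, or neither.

Forbidden

Premise 4 is F(h), i.e. O(¬h).
Premise 3 is O(¬p → h); contrapositively O(¬h → p). Since O(¬h) holds, K gives O(p).
Premise 2 is O(p → d); since O(p), deontic closure gives O(d).
Premise 5 is O(¬b → ¬d); contrapositively O(d → b). Since O(d) holds, K gives O(b).
The contrapositive of premise 8 (O(k → ¬b)) is O(b → ¬k), and O(b) is already established, so O(¬k).
Premise 7, O(s → k), contraposes to O(¬k → ¬s); with O(¬k) we get O(¬s).
Premises 1, 6, 9, 10 do not contribute to this derivation.
Thus O(¬s), which is F(s): s is forbidden.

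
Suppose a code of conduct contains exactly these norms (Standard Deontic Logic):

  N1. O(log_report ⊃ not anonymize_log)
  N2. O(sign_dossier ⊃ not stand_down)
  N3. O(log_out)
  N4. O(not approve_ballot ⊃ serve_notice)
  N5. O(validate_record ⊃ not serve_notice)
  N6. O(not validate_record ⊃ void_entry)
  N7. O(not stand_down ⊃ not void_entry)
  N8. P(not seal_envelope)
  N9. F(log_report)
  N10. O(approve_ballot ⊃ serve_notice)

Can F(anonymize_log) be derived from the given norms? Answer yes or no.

No

Premise 1 is O(log_report ⊃ not anonymize_log), but O(log_report) is not derivable from the premises, so it does not yield O(not anonymize_log).
No other premise forces O(not anonymize_log). An ideal world satisfying every premise can still have anonymize_log true, so F(anonymize_log) is not derivable.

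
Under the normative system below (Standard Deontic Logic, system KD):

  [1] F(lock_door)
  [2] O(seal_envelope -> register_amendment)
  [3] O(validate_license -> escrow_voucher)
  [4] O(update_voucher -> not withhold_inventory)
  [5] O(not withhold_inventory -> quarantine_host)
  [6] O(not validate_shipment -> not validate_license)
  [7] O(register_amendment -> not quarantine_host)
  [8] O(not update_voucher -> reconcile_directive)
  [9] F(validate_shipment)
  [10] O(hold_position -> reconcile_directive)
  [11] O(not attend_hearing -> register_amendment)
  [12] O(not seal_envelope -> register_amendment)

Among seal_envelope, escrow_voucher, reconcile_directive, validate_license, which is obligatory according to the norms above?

Premises 12 and 2 are O(not seal_envelope -> register_amendment) and O(seal_envelope -> register_amendment); every ideal world satisfies not seal_envelope or seal_envelope, so in either case register_amendment holds — hence O(register_amendment).
From O(register_amendment) and premise 7, O(register_amendment -> not quarantine_host), we obtain O(not quarantine_host).
Premise 5 is O(not withhold_inventory -> quarantine_host); contrapositively O(not quarantine_host -> withhold_inventory). Since O(not quarantine_host) holds, K gives O(withhold_inventory).
The contrapositive of premise 4 (O(update_voucher -> not withhold_inventory)) is O(withhold_inventory -> not update_voucher), and O(withhold_inventory) is already established, so O(not update_voucher).
Premise 8 is O(not update_voucher -> reconcile_directive); since O(not update_voucher), deontic closure gives O(reconcile_directive).
So O(reconcile_directive) holds — reconcile_directive is obligatory. None of the other listed options is made obligatory by any chain of premises.

reconcile_directive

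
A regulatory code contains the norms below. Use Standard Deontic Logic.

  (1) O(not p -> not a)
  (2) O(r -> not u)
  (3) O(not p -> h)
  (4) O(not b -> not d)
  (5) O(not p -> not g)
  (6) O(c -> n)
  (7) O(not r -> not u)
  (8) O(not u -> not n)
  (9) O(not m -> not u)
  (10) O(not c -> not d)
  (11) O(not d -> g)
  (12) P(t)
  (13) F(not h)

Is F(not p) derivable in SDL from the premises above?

Premises 7 and 2 cover both cases: O(not r -> not u) and O(r -> not u). Since not r ∨ r is a tautology, O(not u) follows.
Applying K to premise 8 (O(not u -> not n)) and O(not u) yields O(not n).
Premise 6 is O(c -> n); contrapositively O(not n -> not c). Since O(not n) holds, K gives O(not c).
Applying K to premise 10 (O(not c -> not d)) and O(not c) yields O(not d).
With premise 11, O(not d -> g), the K-axiom yields O(g).
The contrapositive of premise 5 (O(not p -> not g)) is O(g -> p), and O(g) is already established, so O(p).
Premises 1, 3, 4, 9, 12, 13 do not contribute to this derivation.
So O(p) holds, i.e. F(not p). The claim follows.

Yes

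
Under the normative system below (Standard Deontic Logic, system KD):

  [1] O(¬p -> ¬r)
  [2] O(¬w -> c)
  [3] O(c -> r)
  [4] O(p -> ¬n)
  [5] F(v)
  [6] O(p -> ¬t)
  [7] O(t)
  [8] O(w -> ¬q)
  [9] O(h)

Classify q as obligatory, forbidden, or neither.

Premise 7 gives O(t).
Premise 6, O(p -> ¬t), contraposes to O(t -> ¬p); with O(t) we get O(¬p).
From O(¬p) and premise 1, O(¬p -> ¬r), we obtain O(¬r).
Premise 3 is O(c -> r); contrapositively O(¬r -> ¬c). Since O(¬r) holds, K gives O(¬c).
Premise 2 is O(¬w -> c); contrapositively O(¬c -> w). Since O(¬c) holds, K gives O(w).
Premise 8 is O(w -> ¬q); since O(w), deontic closure gives O(¬q).
Premises 4, 5, 9 do not contribute to this derivation.
Thus O(¬q), which is F(q): q is forbidden.

Forbidden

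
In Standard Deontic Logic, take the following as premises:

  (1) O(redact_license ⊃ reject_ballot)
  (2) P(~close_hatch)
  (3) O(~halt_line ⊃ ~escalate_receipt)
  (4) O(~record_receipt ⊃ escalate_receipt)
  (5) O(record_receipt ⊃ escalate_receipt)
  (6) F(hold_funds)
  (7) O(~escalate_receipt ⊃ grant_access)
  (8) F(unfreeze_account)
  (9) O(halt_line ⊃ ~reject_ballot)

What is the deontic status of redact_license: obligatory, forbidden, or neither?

Forbidden

By case analysis on ~record_receipt: premise 4 gives O(~record_receipt ⊃ escalate_receipt) and premise 5 gives O(record_receipt ⊃ escalate_receipt), so O(escalate_receipt) either way.
Premise 3, O(~halt_line ⊃ ~escalate_receipt), contraposes to O(escalate_receipt ⊃ halt_line); with O(escalate_receipt) we get O(halt_line).
With premise 9, O(halt_line ⊃ ~reject_ballot), the K-axiom yields O(~reject_ballot).
Premise 1 is O(redact_license ⊃ reject_ballot); contrapositively O(~reject_ballot ⊃ ~redact_license). Since O(~reject_ballot) holds, K gives O(~redact_license).
Premises 2, 6, 7, 8 do not contribute to this derivation.
Thus O(~redact_license), which is F(redact_license): redact_license is forbidden.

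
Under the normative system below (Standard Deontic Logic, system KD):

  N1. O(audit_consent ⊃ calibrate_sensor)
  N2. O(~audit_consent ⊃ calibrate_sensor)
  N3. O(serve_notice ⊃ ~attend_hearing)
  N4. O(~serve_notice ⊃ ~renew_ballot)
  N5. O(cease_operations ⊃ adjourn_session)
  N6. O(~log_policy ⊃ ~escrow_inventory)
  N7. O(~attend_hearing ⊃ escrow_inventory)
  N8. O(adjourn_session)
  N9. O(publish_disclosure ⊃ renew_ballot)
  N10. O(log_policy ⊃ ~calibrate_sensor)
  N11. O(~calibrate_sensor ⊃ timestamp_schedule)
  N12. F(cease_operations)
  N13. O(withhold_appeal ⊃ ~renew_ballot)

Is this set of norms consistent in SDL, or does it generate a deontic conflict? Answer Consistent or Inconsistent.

Consistent

Premise 5 is O(cease_operations ⊃ adjourn_session); even if O(adjourn_session) held, inferring O(cease_operations) would be affirming the consequent — invalid.
So O(cease_operations) is not derivable, and the apparent clash with O(~cease_operations) does not arise.
A world satisfying every obligation exists (e.g. adjourn_session=true, attend_hearing=true, audit_consent=false, calibrate_sensor=true, cease_operations=false, escrow_inventory=false, log_policy=false, publish_disclosure=false, renew_ballot=false, serve_notice=false, timestamp_schedule=false, withhold_appeal=false); no atom is both obligatory and forbidden, so the set is consistent.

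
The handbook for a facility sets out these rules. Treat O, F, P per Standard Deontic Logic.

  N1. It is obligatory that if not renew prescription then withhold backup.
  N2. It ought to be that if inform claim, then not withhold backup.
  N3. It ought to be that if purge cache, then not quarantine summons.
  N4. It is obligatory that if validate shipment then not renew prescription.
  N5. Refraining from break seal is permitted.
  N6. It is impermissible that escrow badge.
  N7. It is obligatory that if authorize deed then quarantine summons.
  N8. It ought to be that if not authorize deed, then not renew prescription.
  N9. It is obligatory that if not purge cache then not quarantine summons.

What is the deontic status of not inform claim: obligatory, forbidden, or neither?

Premises 3 and 9 cover both cases: O(purge_cache → ¬quarantine_summons) and O(¬purge_cache → ¬quarantine_summons). Since purge_cache ∨ ¬purge_cache is a tautology, O(¬quarantine_summons) follows.
Premise 7 is O(authorize_deed → quarantine_summons); contrapositively O(¬quarantine_summons → ¬authorize_deed). Since O(¬quarantine_summons) holds, K gives O(¬authorize_deed).
Premise 8 is O(¬authorize_deed → ¬renew_prescription); since O(¬authorize_deed), deontic closure gives O(¬renew_prescription).
Premise 1 is O(¬renew_prescription → withhold_backup); since O(¬renew_prescription), deontic closure gives O(withhold_backup).
Premise 2 is O(inform_claim → ¬withhold_backup); contrapositively O(withhold_backup → ¬inform_claim). Since O(withhold_backup) holds, K gives O(¬inform_claim).
Premises 4, 5, 6 do not contribute to this derivation.
Hence ¬inform_claim is obligatory.

Obligatory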